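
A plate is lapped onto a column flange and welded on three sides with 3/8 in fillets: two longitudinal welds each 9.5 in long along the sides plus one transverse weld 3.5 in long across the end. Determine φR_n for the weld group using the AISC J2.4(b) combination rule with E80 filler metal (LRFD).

E80XX → F_EXX = 80 ksi.
t_e = 0.707 × 0.375 = 0.2651 in.
R_nwl = 0.6 × 80 × 0.2651 × 19 = 241.8 kips (longitudinal, 2 welds).
R_nwt = 0.6 × 80 × 0.2651 × 3.5 = 44.54 kips (transverse, base value).
(i) R_nwl + R_nwt = 286.3 kips; (ii) 0.85 R_nwl + 1.5 R_nwt = 272.3 kips.
R_n = max = 286.3 kips [governs: (i)]; φR_n = 214.8 kips.

φR_n ≈ 215 kips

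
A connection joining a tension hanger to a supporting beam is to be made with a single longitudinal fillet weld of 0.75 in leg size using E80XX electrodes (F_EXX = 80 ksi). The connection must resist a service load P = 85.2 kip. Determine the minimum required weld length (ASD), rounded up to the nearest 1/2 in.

L = 7 in

Throat t_e = 0.707 × 0.75 = 0.5302 in.
r_n/Ω = (0.6 × 80 × 0.5302) / 2.0 = 12.73 kip/in.
L_req = P / (r_n/Ω) = 85.2 / 12.73 = 6.695 in total.
Round up → use L = 7 in.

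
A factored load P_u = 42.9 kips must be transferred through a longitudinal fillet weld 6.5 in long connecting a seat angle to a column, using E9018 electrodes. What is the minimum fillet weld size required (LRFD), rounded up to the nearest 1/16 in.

E90XX → F_EXX = 90 ksi.
Total weld length L = 6.5 in.
Required throat t_e = P_u / (φ × 0.6 F_EXX × L) = 42.9 / (0.75 × 0.6 × 90 × 6.5) = 0.163 in.
Required leg w = t_e / 0.707 = 0.2305 in → use 1/4 in.

w = 1/4 in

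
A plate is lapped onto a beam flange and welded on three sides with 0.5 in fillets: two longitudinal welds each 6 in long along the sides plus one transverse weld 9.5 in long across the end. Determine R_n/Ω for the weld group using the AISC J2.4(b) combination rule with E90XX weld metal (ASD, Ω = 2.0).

E90XX → F_EXX = 90 ksi.
t_e = 0.707 × 0.5 = 0.3535 in.
R_nwl = 0.6 × 90 × 0.3535 × 12 = 229.1 kip (longitudinal, 2 welds).
R_nwt = 0.6 × 90 × 0.3535 × 9.5 = 181.3 kip (transverse, base value).
(i) R_nwl + R_nwt = 410.4 kip; (ii) 0.85 R_nwl + 1.5 R_nwt = 466.7 kip.
R_n = max = 466.7 kip [governs: (ii)]; R_n/Ω = 233.4 kip.

R_n/Ω ≈ 233 kip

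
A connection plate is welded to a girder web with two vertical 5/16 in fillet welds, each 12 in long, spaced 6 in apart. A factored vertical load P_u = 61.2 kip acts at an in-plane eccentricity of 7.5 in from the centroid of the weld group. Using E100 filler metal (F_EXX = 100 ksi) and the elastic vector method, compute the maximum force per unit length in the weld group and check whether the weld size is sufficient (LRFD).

Total weld length L_w = 24 in. Treat welds as unit-width lines.
Polar moment about centroid: J = 2[d³/12 + d(b/2)²] = 2[12³/12 + 12×3²] = 504 in³.
Direct shear f_v = P/L_w = 61.2 / 24 = 2.55 kip/in (vertical).
Torsion M = P·e = 61.2 × 7.5 = 459 kip·in.
Critical point at (x, y) = (3, 6) from centroid. f_tx = M·y/J = 5.464 kip/in; f_ty = M·x/J = 2.732 kip/in.
Resultant f_max = √[f_tx² + (f_v + f_ty)²] = √[5.464² + (2.55 + 2.732)²] = 7.6 kip/in.
Capacity per unit length: φr_n = 0.75 × 0.6 × 100 × (0.707 × 0.3125) = 9.942 kip/in.
7.6 ≤ 9.942 → adequate.

f_max ≈ 7.6 kip/in; adequate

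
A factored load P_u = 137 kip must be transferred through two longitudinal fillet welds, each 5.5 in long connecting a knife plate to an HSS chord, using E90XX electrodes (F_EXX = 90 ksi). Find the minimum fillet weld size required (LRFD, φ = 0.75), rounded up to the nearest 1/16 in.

Total weld length L = 11 in.
Required throat t_e = P_u / (φ × 0.6 F_EXX × L) = 137 / (0.75 × 0.6 × 90 × 11) = 0.3075 in.
Required leg w = t_e / 0.707 = 0.435 in → use 7/16 in.

w = 7/16 in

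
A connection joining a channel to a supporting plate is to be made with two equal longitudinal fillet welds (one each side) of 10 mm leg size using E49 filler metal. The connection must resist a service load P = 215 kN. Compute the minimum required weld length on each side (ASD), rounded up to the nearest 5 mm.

L = 105 mm on each side

E49XX → F_EXX = 490 MPa.
Throat t_e = 0.707 × 10 = 7.07 mm.
r_n/Ω = (0.6 × 490 × 7.07) / 2.0 = 1039 N/mm = 1.039 kN/mm.
L_req = P / (r_n/Ω) = 215 / 1.039 = 206.9 mm total.
Per side: 206.9 / 2 = 103.4 mm.
Round up → use L = 105 mm on each side.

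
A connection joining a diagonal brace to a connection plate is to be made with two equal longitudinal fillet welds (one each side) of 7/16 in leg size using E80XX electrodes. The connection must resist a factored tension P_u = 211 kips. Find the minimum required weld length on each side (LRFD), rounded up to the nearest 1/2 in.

L = 9.5 in on each side

E80XX → F_EXX = 80 ksi.
Throat t_e = 0.707 × 0.4375 = 0.3093 in.
φr_n = 0.75 × 0.6 × 80 × 0.3093 = 11.14 kips/in.
L_req = P_u / φr_n = 211 / 11.14 = 18.95 in total.
Per side: 18.95 / 2 = 9.474 in.
Round up → use L = 9.5 in on each side.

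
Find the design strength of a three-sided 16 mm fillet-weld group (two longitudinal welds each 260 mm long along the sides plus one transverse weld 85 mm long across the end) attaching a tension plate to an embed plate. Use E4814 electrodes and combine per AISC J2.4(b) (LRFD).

φR_n ≈ 1480 kN

E48XX → F_EXX = 480 MPa.
t_e = 0.707 × 16 = 11.31 mm.
R_nwl = 0.6 × 480 × 11.31 × 520 × 10⁻³ = 1694 kN (longitudinal, 2 welds).
R_nwt = 0.6 × 480 × 11.31 × 85 × 10⁻³ = 276.9 kN (transverse, base value).
(i) R_nwl + R_nwt = 1971 kN; (ii) 0.85 R_nwl + 1.5 R_nwt = 1855 kN.
R_n = max = 1971 kN [governs: (i)]; φR_n = 1478 kN.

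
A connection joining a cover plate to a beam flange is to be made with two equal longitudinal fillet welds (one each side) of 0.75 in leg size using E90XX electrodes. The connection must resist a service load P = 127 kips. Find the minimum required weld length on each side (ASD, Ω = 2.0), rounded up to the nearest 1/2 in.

E90XX → F_EXX = 90 ksi.
Throat t_e = 0.707 × 0.75 = 0.5302 in.
r_n/Ω = (0.6 × 90 × 0.5302) / 2.0 = 14.32 kip/in.
L_req = P / (r_n/Ω) = 127 / 14.32 = 8.871 in total.
Per side: 8.871 / 2 = 4.435 in.
Round up → use L = 4.5 in on each side.

L = 4.5 in on each side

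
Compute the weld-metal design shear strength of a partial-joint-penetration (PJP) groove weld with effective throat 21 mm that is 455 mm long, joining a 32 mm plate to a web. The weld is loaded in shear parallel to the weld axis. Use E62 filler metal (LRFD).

E62XX → F_EXX = 620 MPa.
Effective throat (given) t_e = 21 mm.
A_we = 21 × 455 = 9555 mm².
F_nw = 0.6 F_EXX = 372 MPa.
φR_n = 0.75 × 372 × 9555 × 10⁻³ = 2666 kN.

φR_n ≈ 2670 kN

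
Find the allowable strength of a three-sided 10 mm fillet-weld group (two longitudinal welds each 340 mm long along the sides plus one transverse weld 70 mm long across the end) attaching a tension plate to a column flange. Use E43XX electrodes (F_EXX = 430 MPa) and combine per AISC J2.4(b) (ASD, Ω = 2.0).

t_e = 0.707 × 10 = 7.07 mm.
R_nwl = 0.6 × 430 × 7.07 × 680 × 10⁻³ = 1240 kN (longitudinal, 2 welds).
R_nwt = 0.6 × 430 × 7.07 × 70 × 10⁻³ = 127.7 kN (transverse, base value).
(i) R_nwl + R_nwt = 1368 kN; (ii) 0.85 R_nwl + 1.5 R_nwt = 1246 kN.
R_n = max = 1368 kN [governs: (i)]; R_n/Ω = 684 kN.

R_n/Ω ≈ 684 kN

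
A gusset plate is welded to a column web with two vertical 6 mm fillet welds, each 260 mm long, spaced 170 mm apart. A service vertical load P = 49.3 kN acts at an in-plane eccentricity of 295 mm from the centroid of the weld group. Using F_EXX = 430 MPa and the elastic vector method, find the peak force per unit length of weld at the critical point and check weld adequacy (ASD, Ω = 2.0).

f_max ≈ 398 N/mm; adequate

Total weld length L_w = 520 mm. Treat welds as unit-width lines.
Polar moment about centroid: J = 2[d³/12 + d(b/2)²] = 2[260³/12 + 260×85²] = 6686000 mm³.
Direct shear f_v = P/L_w = 49.3×10³ / 520 = 94.81 N/mm (vertical).
Torsion M = P·e = 49.3×10³ × 295 = 14544000 N·mm.
Critical point at (x, y) = (85, 130) from centroid. f_tx = M·y/J = 282.8 N/mm; f_ty = M·x/J = 184.9 N/mm.
Resultant f_max = √[f_tx² + (f_v + f_ty)²] = √[282.8² + (94.81 + 184.9)²] = 397.7 N/mm.
Capacity per unit length: r_n/Ω = (1/2.0) × 0.6 × 430 × (0.707 × 6) = 547.2 N/mm.
397.7 ≤ 547.2 → adequate.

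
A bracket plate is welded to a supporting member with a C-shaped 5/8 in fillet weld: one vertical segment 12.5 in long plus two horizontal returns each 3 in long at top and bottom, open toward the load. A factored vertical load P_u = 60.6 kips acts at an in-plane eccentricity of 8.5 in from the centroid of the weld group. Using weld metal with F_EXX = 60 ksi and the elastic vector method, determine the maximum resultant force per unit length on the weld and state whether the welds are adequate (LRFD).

Total weld length L_w = 18.5 in. Treat welds as unit-width lines.
Centroid: x̄ = 2×3×1.5 / 18.5 = 0.4865 in from the vertical weld.
Polar moment about centroid: J = I_x + I_y = [12.5³/12 + 2×3×6.25²] + [12.5×0.4865² + 2(3³/12 + 3×1.014²)] = 410.8 in³.
Direct shear f_v = P/L_w = 60.6 / 18.5 = 3.276 kip/in (vertical).
Torsion M = P·e = 60.6 × 8.5 = 515.1 kip·in.
Critical point at (x, y) = (2.514, 6.25) from centroid. f_tx = M·y/J = 7.838 kip/in; f_ty = M·x/J = 3.152 kip/in.
Resultant f_max = √[f_tx² + (f_v + f_ty)²] = √[7.838² + (3.276 + 3.152)²] = 10.14 kip/in.
Capacity per unit length: φr_n = 0.75 × 0.6 × 60 × (0.707 × 0.625) = 11.93 kip/in.
10.14 ≤ 11.93 → adequate.

f_max ≈ 10.1 kip/in; adequate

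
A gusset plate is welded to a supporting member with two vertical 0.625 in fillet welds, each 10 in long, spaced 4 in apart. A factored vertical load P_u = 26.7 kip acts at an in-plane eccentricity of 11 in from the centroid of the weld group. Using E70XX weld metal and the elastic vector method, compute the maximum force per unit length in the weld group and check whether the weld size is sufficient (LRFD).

f_max ≈ 7.02 kip/in; adequate

E70XX → F_EXX = 70 ksi.
Total weld length L_w = 20 in. Treat welds as unit-width lines.
Polar moment about centroid: J = 2[d³/12 + d(b/2)²] = 2[10³/12 + 10×2²] = 246.7 in³.
Direct shear f_v = P/L_w = 26.7 / 20 = 1.335 kip/in (vertical).
Torsion M = P·e = 26.7 × 11 = 293.7 kip·in.
Critical point at (x, y) = (2, 5) from centroid. f_tx = M·y/J = 5.953 kip/in; f_ty = M·x/J = 2.381 kip/in.
Resultant f_max = √[f_tx² + (f_v + f_ty)²] = √[5.953² + (1.335 + 2.381)²] = 7.018 kip/in.
Capacity per unit length: φr_n = 0.75 × 0.6 × 70 × (0.707 × 0.625) = 13.92 kip/in.
7.018 ≤ 13.92 → adequate.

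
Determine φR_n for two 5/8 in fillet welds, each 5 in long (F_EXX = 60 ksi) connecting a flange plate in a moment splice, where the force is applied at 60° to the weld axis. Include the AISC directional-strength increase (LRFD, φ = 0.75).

φR_n ≈ 167 kips

t_e = 0.707 × 0.625 = 0.4419 in; A_we = 0.4419 × 10 = 4.419 in².
Directional factor: 1.0 + 0.5 sin^1.5(60°) = 1.403.
F_nw = 0.6 × 60 × 1.403 = 50.51 ksi.
φR_n = 0.75 × 50.51 × 4.419 = 167.4 kips.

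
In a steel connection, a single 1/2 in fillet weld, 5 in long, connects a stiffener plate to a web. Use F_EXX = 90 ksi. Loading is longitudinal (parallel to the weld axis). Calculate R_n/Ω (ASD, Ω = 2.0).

Effective throat t_e = 0.707 × 0.5 = 0.3535 in.
Total length L = 5 in; A_we = 0.3535 × 5 = 1.767 in².
F_nw = 0.6 F_EXX = 0.6 × 90 = 54 ksi.
R_n = 54 × 1.767 = 95.44 kips; R_n/Ω = 95.44/2.0 = 47.72 kips.

R_n/Ω ≈ 47.7 kips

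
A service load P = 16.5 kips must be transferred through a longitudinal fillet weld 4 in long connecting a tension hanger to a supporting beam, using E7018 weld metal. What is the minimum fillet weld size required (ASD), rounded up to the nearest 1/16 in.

E70XX → F_EXX = 70 ksi.
Total weld length L = 4 in.
Required throat t_e = P × Ω / (0.6 F_EXX × L) = 16.5 × 2.0 / (0.6 × 70 × 4) = 0.1964 in.
Required leg w = t_e / 0.707 = 0.2778 in → use 5/16 in.

w = 5/16 in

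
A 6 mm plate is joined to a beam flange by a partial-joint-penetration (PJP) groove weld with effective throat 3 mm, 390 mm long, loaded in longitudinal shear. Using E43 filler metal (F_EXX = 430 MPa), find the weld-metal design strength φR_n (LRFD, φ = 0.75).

Effective throat (given) t_e = 3 mm.
A_we = 3 × 390 = 1170 mm².
F_nw = 0.6 F_EXX = 258 MPa.
φR_n = 0.75 × 258 × 1170 × 10⁻³ = 226.4 kN.

φR_n ≈ 226 kN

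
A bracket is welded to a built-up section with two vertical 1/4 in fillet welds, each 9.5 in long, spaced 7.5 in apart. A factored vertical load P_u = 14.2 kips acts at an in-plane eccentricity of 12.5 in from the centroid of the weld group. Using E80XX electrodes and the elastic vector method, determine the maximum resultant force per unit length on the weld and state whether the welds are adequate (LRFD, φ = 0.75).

E80XX → F_EXX = 80 ksi.
Total weld length L_w = 19 in. Treat welds as unit-width lines.
Polar moment about centroid: J = 2[d³/12 + d(b/2)²] = 2[9.5³/12 + 9.5×3.75²] = 410.1 in³.
Direct shear f_v = P/L_w = 14.2 / 19 = 0.7474 kip/in (vertical).
Torsion M = P·e = 14.2 × 12.5 = 177.5 kip·in.
Critical point at (x, y) = (3.75, 4.75) from centroid. f_tx = M·y/J = 2.056 kip/in; f_ty = M·x/J = 1.623 kip/in.
Resultant f_max = √[f_tx² + (f_v + f_ty)²] = √[2.056² + (0.7474 + 1.623)²] = 3.138 kip/in.
Capacity per unit length: φr_n = 0.75 × 0.6 × 80 × (0.707 × 0.25) = 6.363 kip/in.
3.138 ≤ 6.363 → adequate.

f_max ≈ 3.14 kip/in; adequate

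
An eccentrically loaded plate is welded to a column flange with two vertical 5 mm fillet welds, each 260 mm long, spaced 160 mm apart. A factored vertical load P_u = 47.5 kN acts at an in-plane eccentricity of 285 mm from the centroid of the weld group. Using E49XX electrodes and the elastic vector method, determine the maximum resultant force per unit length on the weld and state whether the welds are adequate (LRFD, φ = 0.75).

f_max ≈ 386 N/mm; adequate

E49XX → F_EXX = 490 MPa.
Total weld length L_w = 520 mm. Treat welds as unit-width lines.
Polar moment about centroid: J = 2[d³/12 + d(b/2)²] = 2[260³/12 + 260×80²] = 6257000 mm³.
Direct shear f_v = P/L_w = 47.5×10³ / 520 = 91.35 N/mm (vertical).
Torsion M = P·e = 47.5×10³ × 285 = 13538000 N·mm.
Critical point at (x, y) = (80, 130) from centroid. f_tx = M·y/J = 281.2 N/mm; f_ty = M·x/J = 173.1 N/mm.
Resultant f_max = √[f_tx² + (f_v + f_ty)²] = √[281.2² + (91.35 + 173.1)²] = 386 N/mm.
Capacity per unit length: φr_n = 0.75 × 0.6 × 490 × (0.707 × 5) = 779.5 N/mm.
386 ≤ 779.5 → adequate.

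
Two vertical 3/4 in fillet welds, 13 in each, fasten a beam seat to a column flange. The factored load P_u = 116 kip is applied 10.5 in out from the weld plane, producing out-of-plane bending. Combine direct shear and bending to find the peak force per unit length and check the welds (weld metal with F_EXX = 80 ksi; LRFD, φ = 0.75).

f_max ≈ 22.1 kip/in; NOT adequate

L_w = 2 × 13 = 26 in; section modulus (unit throat) S = 2 × L²/6 = 56.33 in².
Direct shear f_v = P/L_w = 116/26 = 4.462 kip/in.
Moment M = P × e = 116 × 10.5 = 1218 kip·in; bending f_b = M/S = 21.62 kip/in.
f_max = √(f_v² + f_b²) = √(4.462² + 21.62²) = 22.08 kip/in.
φr_n = 0.75 × 0.6 × 80 × (0.707 × 0.75) = 19.09 kip/in → NOT adequate.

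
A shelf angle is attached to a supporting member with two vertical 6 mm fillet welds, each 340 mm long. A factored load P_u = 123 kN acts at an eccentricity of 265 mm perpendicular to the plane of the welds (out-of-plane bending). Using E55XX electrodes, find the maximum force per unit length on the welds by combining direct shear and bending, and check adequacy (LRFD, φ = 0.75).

E55XX → F_EXX = 550 MPa.
L_w = 2 × 340 = 680 mm; section modulus (unit throat) S = 2 × L²/6 = 38530 mm².
Direct shear f_v = P/L_w = 123×10³/680 = 180.9 N/mm.
Moment M = P × e = 123×10³ × 265 = 32595000 N·mm; bending f_b = M/S = 845.9 N/mm.
f_max = √(f_v² + f_b²) = √(180.9² + 845.9²) = 865 N/mm.
φr_n = 0.75 × 0.6 × 550 × (0.707 × 6) = 1050 N/mm → adequate.

f_max ≈ 865 N/mm; adequate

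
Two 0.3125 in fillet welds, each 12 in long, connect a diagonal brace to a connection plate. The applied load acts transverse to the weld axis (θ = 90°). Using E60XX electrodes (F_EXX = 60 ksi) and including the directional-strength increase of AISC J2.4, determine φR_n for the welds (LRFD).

t_e = 0.707 × 0.3125 = 0.2209 in; A_we = 0.2209 × 24 = 5.302 in².
Directional factor: 1.0 + 0.5 sin^1.5(90°) = 1.5.
F_nw = 0.6 × 60 × 1.5 = 54 ksi.
φR_n = 0.75 × 54 × 5.302 = 214.8 kip.

φR_n ≈ 215 kip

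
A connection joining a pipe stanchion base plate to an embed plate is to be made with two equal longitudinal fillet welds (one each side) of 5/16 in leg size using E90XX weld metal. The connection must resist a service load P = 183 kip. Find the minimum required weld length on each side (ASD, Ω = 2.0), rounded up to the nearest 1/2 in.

L = 15.5 in on each side

E90XX → F_EXX = 90 ksi.
Throat t_e = 0.707 × 0.3125 = 0.2209 in.
r_n/Ω = (0.6 × 90 × 0.2209) / 2.0 = 5.965 kip/in.
L_req = P / (r_n/Ω) = 183 / 5.965 = 30.68 in total.
Per side: 30.68 / 2 = 15.34 in.
Round up → use L = 15.5 in on each side.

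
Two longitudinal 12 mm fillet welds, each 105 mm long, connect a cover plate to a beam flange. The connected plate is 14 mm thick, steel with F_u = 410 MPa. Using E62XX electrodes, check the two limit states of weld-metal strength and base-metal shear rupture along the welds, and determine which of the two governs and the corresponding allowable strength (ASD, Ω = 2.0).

R_n/Ω ≈ 331 kN (weld metal governs)

E62XX → F_EXX = 620 MPa.
t_e = 0.707 × 12 = 8.484 mm; L = 210 mm.
Weld metal: R_n/Ω = (1/2.0) × 0.6 × 620 × 8.484 × 210 × 10⁻³ = 331.4 kN.
Base metal (shear rupture): R_n/Ω = (1/2.0) × 0.6 × 410 × 14 × 210 × 10⁻³ = 361.6 kN.
Governing: weld metal.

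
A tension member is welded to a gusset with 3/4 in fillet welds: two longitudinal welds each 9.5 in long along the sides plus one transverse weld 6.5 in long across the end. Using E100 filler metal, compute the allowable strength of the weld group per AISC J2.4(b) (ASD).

R_n/Ω ≈ 412 kips

E100XX → F_EXX = 100 ksi.
t_e = 0.707 × 0.75 = 0.5302 in.
R_nwl = 0.6 × 100 × 0.5302 × 19 = 604.5 kips (longitudinal, 2 welds).
R_nwt = 0.6 × 100 × 0.5302 × 6.5 = 206.8 kips (transverse, base value).
(i) R_nwl + R_nwt = 811.3 kips; (ii) 0.85 R_nwl + 1.5 R_nwt = 824 kips.
R_n = max = 824 kips [governs: (ii)]; R_n/Ω = 412 kips.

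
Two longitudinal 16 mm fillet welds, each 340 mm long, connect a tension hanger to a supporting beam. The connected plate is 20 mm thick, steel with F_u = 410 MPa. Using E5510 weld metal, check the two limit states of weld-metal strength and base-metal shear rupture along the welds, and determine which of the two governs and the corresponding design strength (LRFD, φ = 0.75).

φR_n ≈ 1900 kN (weld metal governs)

E55XX → F_EXX = 550 MPa.
t_e = 0.707 × 16 = 11.31 mm; L = 680 mm.
Weld metal: φR_n = 0.75 × 0.6 × 550 × 11.31 × 680 × 10⁻³ = 1904 kN.
Base metal (shear rupture): φR_n = 0.75 × 0.6 × 410 × 20 × 680 × 10⁻³ = 2509 kN.
Governing: weld metal.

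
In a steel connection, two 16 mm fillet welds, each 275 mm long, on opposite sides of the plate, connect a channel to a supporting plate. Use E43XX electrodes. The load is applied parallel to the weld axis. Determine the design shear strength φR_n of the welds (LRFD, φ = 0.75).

φR_n ≈ 1200 kN

E43XX → F_EXX = 430 MPa.
Effective throat t_e = 0.707 × 16 = 11.31 mm.
Total length L = 550 mm; A_we = 11.31 × 550 = 6222 mm².
F_nw = 0.6 F_EXX = 0.6 × 430 = 258 MPa.
φR_n = 0.75 × 258 × 6222 × 10⁻³ = 1204 kN.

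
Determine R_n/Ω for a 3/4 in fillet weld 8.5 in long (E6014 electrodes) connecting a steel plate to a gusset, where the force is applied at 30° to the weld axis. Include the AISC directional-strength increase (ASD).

E60XX → F_EXX = 60 ksi.
t_e = 0.707 × 0.75 = 0.5302 in; A_we = 0.5302 × 8.5 = 4.507 in².
Directional factor: 1.0 + 0.5 sin^1.5(30°) = 1.177.
F_nw = 0.6 × 60 × 1.177 = 42.36 ksi.
R_n/Ω = (42.36 × 4.507) / 2.0 = 95.47 kip.

R_n/Ω ≈ 95.5 kip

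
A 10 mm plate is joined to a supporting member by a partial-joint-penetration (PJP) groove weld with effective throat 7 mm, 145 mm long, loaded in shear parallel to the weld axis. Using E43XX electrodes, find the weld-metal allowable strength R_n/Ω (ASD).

E43XX → F_EXX = 430 MPa.
Effective throat (given) t_e = 7 mm.
A_we = 7 × 145 = 1015 mm².
F_nw = 0.6 F_EXX = 258 MPa.
R_n/Ω = (258 × 1015) / 2.0 × 10⁻³ = 130.9 kN.

R_n/Ω ≈ 131 kN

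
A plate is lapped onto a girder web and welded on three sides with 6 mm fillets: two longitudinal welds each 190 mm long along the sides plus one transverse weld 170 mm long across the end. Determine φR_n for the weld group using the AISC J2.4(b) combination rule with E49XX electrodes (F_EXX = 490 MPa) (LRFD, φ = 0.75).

t_e = 0.707 × 6 = 4.242 mm.
R_nwl = 0.6 × 490 × 4.242 × 380 × 10⁻³ = 473.9 kN (longitudinal, 2 welds).
R_nwt = 0.6 × 490 × 4.242 × 170 × 10⁻³ = 212 kN (transverse, base value).
(i) R_nwl + R_nwt = 685.9 kN; (ii) 0.85 R_nwl + 1.5 R_nwt = 720.9 kN.
R_n = max = 720.9 kN [governs: (ii)]; φR_n = 540.6 kN.

φR_n ≈ 541 kN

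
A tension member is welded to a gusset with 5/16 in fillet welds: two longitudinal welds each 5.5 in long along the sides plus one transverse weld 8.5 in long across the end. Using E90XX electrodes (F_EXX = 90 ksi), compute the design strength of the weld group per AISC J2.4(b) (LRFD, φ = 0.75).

t_e = 0.707 × 0.3125 = 0.2209 in.
R_nwl = 0.6 × 90 × 0.2209 × 11 = 131.2 kip (longitudinal, 2 welds).
R_nwt = 0.6 × 90 × 0.2209 × 8.5 = 101.4 kip (transverse, base value).
(i) R_nwl + R_nwt = 232.6 kip; (ii) 0.85 R_nwl + 1.5 R_nwt = 263.7 kip.
R_n = max = 263.7 kip [governs: (ii)]; φR_n = 197.8 kip.

φR_n ≈ 198 kip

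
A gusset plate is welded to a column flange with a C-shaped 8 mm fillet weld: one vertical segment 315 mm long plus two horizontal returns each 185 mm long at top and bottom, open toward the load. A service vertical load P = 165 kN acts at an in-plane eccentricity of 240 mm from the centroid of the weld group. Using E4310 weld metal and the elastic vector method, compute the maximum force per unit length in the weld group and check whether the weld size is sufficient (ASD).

f_max ≈ 754 N/mm; NOT adequate

E43XX → F_EXX = 430 MPa.
Total weld length L_w = 685 mm. Treat welds as unit-width lines.
Centroid: x̄ = 2×185×92.5 / 685 = 49.96 mm from the vertical weld.
Polar moment about centroid: J = I_x + I_y = [315³/12 + 2×185×157.5²] + [315×49.96² + 2(185³/12 + 185×42.54²)] = 14290000 mm³.
Direct shear f_v = P/L_w = 165×10³ / 685 = 240.9 N/mm (vertical).
Torsion M = P·e = 165×10³ × 240 = 39600000 N·mm.
Critical point at (x, y) = (135, 157.5) from centroid. f_tx = M·y/J = 436.3 N/mm; f_ty = M·x/J = 374.1 N/mm.
Resultant f_max = √[f_tx² + (f_v + f_ty)²] = √[436.3² + (240.9 + 374.1)²] = 754 N/mm.
Capacity per unit length: r_n/Ω = (1/2.0) × 0.6 × 430 × (0.707 × 8) = 729.6 N/mm.
754 > 729.6 → NOT adequate.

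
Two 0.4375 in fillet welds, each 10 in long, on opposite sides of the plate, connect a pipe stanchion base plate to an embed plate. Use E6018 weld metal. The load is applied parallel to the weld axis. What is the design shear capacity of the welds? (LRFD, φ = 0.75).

φR_n ≈ 167 kip

E60XX → F_EXX = 60 ksi.
Effective throat t_e = 0.707 × 0.4375 = 0.3093 in.
Total length L = 20 in; A_we = 0.3093 × 20 = 6.186 in².
F_nw = 0.6 F_EXX = 0.6 × 60 = 36 ksi.
φR_n = 0.75 × 36 × 6.186 = 167 kip.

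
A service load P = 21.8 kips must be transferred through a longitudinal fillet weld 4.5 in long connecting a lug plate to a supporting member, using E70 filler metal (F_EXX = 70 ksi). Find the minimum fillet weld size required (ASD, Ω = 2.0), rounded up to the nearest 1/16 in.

w = 3/8 in

Total weld length L = 4.5 in.
Required throat t_e = P × Ω / (0.6 F_EXX × L) = 21.8 × 2.0 / (0.6 × 70 × 4.5) = 0.2307 in.
Required leg w = t_e / 0.707 = 0.3263 in → use 3/8 in.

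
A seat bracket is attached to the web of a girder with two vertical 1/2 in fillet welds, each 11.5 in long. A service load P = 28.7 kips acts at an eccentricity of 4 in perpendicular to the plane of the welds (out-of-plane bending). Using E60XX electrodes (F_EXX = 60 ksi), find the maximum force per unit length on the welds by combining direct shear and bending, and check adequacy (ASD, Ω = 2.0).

L_w = 2 × 11.5 = 23 in; section modulus (unit throat) S = 2 × L²/6 = 44.08 in².
Direct shear f_v = P/L_w = 28.7/23 = 1.248 kip/in.
Moment M = P × e = 28.7 × 4 = 114.8 kip·in; bending f_b = M/S = 2.604 kip/in.
f_max = √(f_v² + f_b²) = √(1.248² + 2.604²) = 2.888 kip/in.
r_n/Ω = (1/2.0) × 0.6 × 60 × (0.707 × 0.5) = 6.363 kip/in → adequate.

f_max ≈ 2.89 kip/in; adequate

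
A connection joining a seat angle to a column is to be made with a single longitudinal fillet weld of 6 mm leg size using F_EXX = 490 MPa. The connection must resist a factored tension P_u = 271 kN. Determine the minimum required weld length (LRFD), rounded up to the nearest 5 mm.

Throat t_e = 0.707 × 6 = 4.242 mm.
φr_n = 0.75 × 0.6 × 490 × 4.242 × 10⁻³ = 0.9354 kN/mm.
L_req = P_u / φr_n = 271 / 0.9354 = 289.7 mm total.
Round up → use L = 290 mm.

L = 290 mm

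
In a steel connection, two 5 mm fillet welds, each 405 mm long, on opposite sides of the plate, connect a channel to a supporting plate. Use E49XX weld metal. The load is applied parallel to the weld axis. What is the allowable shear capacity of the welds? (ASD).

E49XX → F_EXX = 490 MPa.
Effective throat t_e = 0.707 × 5 = 3.535 mm.
Total length L = 810 mm; A_we = 3.535 × 810 = 2863 mm².
F_nw = 0.6 F_EXX = 0.6 × 490 = 294 MPa.
R_n = 294 × 2863 × 10⁻³ = 841.8 kN; R_n/Ω = 841.8/2.0 = 420.9 kN.

R_n/Ω ≈ 421 kN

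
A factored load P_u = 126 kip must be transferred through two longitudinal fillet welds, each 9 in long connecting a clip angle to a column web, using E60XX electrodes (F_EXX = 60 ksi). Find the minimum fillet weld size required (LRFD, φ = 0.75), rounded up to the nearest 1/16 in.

Total weld length L = 18 in.
Required throat t_e = P_u / (φ × 0.6 F_EXX × L) = 126 / (0.75 × 0.6 × 60 × 18) = 0.2593 in.
Required leg w = t_e / 0.707 = 0.3667 in → use 3/8 in.

w = 3/8 in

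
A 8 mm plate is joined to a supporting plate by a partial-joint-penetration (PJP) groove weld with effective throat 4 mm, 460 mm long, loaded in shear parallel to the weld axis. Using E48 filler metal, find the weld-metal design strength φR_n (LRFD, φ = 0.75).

φR_n ≈ 397 kN

E48XX → F_EXX = 480 MPa.
Effective throat (given) t_e = 4 mm.
A_we = 4 × 460 = 1840 mm².
F_nw = 0.6 F_EXX = 288 MPa.
φR_n = 0.75 × 288 × 1840 × 10⁻³ = 397.4 kN.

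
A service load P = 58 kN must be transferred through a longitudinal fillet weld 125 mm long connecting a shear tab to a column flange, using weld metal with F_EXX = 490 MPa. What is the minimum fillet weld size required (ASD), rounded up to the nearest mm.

w = 5 mm

Total weld length L = 125 mm.
Required throat t_e = P × Ω / (0.6 F_EXX × L) = 58 × 2.0 / (0.6 × 490 × 125 × 10⁻³) = 3.156 mm.
Required leg w = t_e / 0.707 = 4.465 mm → use 5 mm.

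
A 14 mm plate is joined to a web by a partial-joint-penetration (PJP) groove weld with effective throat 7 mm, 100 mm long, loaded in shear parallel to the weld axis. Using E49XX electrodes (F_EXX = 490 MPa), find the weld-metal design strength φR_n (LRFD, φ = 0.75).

φR_n ≈ 154 kN

Effective throat (given) t_e = 7 mm.
A_we = 7 × 100 = 700 mm².
F_nw = 0.6 F_EXX = 294 MPa.
φR_n = 0.75 × 294 × 700 × 10⁻³ = 154.4 kN.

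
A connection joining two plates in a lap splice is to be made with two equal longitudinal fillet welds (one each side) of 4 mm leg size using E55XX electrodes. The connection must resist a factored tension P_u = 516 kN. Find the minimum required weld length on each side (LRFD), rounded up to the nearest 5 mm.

E55XX → F_EXX = 550 MPa.
Throat t_e = 0.707 × 4 = 2.828 mm.
φr_n = 0.75 × 0.6 × 550 × 2.828 × 10⁻³ = 0.6999 kN/mm.
L_req = P_u / φr_n = 516 / 0.6999 = 737.2 mm total.
Per side: 737.2 / 2 = 368.6 mm.
Round up → use L = 370 mm on each side.

L = 370 mm on each side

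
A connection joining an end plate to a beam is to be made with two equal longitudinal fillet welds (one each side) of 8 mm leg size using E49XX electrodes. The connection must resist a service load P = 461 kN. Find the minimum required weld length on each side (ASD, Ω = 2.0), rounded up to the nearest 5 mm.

E49XX → F_EXX = 490 MPa.
Throat t_e = 0.707 × 8 = 5.656 mm.
r_n/Ω = (0.6 × 490 × 5.656) / 2.0 = 831.4 N/mm = 0.8314 kN/mm.
L_req = P / (r_n/Ω) = 461 / 0.8314 = 554.5 mm total.
Per side: 554.5 / 2 = 277.2 mm.
Round up → use L = 280 mm on each side.

L = 280 mm on each side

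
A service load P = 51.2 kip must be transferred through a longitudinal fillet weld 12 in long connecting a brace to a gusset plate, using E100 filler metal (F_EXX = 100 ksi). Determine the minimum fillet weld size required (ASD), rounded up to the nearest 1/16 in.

w = 1/4 in

Total weld length L = 12 in.
Required throat t_e = P × Ω / (0.6 F_EXX × L) = 51.2 × 2.0 / (0.6 × 100 × 12) = 0.1422 in.
Required leg w = t_e / 0.707 = 0.2012 in → use 1/4 in.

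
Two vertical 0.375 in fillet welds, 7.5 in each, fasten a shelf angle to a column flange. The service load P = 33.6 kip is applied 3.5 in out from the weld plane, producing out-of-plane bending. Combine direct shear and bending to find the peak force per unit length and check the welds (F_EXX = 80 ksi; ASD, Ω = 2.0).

L_w = 2 × 7.5 = 15 in; section modulus (unit throat) S = 2 × L²/6 = 18.75 in².
Direct shear f_v = P/L_w = 33.6/15 = 2.24 kip/in.
Moment M = P × e = 33.6 × 3.5 = 117.6 kip·in; bending f_b = M/S = 6.272 kip/in.
f_max = √(f_v² + f_b²) = √(2.24² + 6.272²) = 6.66 kip/in.
r_n/Ω = (1/2.0) × 0.6 × 80 × (0.707 × 0.375) = 6.363 kip/in → NOT adequate.

f_max ≈ 6.66 kip/in; NOT adequate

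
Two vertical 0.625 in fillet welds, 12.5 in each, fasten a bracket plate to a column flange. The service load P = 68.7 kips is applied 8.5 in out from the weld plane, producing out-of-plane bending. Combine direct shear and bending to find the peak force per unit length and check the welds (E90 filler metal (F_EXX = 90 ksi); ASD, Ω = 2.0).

L_w = 2 × 12.5 = 25 in; section modulus (unit throat) S = 2 × L²/6 = 52.08 in².
Direct shear f_v = P/L_w = 68.7/25 = 2.748 kip/in.
Moment M = P × e = 68.7 × 8.5 = 583.95 kip·in; bending f_b = M/S = 11.21 kip/in.
f_max = √(f_v² + f_b²) = √(2.748² + 11.21²) = 11.54 kip/in.
r_n/Ω = (1/2.0) × 0.6 × 90 × (0.707 × 0.625) = 11.93 kip/in → adequate.

f_max ≈ 11.5 kip/in; adequate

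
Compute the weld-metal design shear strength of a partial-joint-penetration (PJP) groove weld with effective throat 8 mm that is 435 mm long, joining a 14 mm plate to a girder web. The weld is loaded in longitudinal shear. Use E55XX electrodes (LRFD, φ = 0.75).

E55XX → F_EXX = 550 MPa.
Effective throat (given) t_e = 8 mm.
A_we = 8 × 435 = 3480 mm².
F_nw = 0.6 F_EXX = 330 MPa.
φR_n = 0.75 × 330 × 3480 × 10⁻³ = 861.3 kN.

φR_n ≈ 861 kN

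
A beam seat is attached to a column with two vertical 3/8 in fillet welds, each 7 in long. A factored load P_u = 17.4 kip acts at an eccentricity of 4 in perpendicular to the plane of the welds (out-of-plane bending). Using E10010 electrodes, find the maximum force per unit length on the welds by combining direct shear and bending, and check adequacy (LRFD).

f_max ≈ 4.44 kip/in; adequate

E100XX → F_EXX = 100 ksi.
L_w = 2 × 7 = 14 in; section modulus (unit throat) S = 2 × L²/6 = 16.33 in².
Direct shear f_v = P/L_w = 17.4/14 = 1.243 kip/in.
Moment M = P × e = 17.4 × 4 = 69.6 kip·in; bending f_b = M/S = 4.261 kip/in.
f_max = √(f_v² + f_b²) = √(1.243² + 4.261²) = 4.439 kip/in.
φr_n = 0.75 × 0.6 × 100 × (0.707 × 0.375) = 11.93 kip/in → adequate.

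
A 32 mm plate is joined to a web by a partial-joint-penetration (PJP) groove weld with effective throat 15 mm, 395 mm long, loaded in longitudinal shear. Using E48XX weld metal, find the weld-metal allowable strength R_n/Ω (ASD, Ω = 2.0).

E48XX → F_EXX = 480 MPa.
Effective throat (given) t_e = 15 mm.
A_we = 15 × 395 = 5925 mm².
F_nw = 0.6 F_EXX = 288 MPa.
R_n/Ω = (288 × 5925) / 2.0 × 10⁻³ = 853.2 kN.

R_n/Ω ≈ 853 kN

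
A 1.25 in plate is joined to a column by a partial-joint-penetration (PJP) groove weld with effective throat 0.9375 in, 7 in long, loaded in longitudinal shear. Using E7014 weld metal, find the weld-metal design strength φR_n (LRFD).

φR_n ≈ 207 kip

E70XX → F_EXX = 70 ksi.
Effective throat (given) t_e = 0.9375 in.
A_we = 0.9375 × 7 = 6.562 in².
F_nw = 0.6 F_EXX = 42 ksi.
φR_n = 0.75 × 42 × 6.562 = 206.7 kip.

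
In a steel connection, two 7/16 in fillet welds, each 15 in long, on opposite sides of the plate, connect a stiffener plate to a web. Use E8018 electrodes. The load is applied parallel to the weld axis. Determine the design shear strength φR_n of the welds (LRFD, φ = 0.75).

E80XX → F_EXX = 80 ksi.
Effective throat t_e = 0.707 × 0.4375 = 0.3093 in.
Total length L = 30 in; A_we = 0.3093 × 30 = 9.279 in².
F_nw = 0.6 F_EXX = 0.6 × 80 = 48 ksi.
φR_n = 0.75 × 48 × 9.279 = 334.1 kip.

φR_n ≈ 334 kip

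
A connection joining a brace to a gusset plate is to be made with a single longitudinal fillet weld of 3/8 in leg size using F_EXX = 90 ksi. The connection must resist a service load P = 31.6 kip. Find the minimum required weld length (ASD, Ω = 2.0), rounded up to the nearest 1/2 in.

Throat t_e = 0.707 × 0.375 = 0.2651 in.
r_n/Ω = (0.6 × 90 × 0.2651) / 2.0 = 7.158 kip/in.
L_req = P / (r_n/Ω) = 31.6 / 7.158 = 4.414 in total.
Round up → use L = 4.5 in.

L = 4.5 in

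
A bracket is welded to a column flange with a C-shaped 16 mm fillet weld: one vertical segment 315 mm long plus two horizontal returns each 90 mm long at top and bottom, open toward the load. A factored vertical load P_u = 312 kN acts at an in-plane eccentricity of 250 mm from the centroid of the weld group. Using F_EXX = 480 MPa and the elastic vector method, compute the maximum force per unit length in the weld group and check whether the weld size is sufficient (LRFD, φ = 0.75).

f_max ≈ 2170 N/mm; adequate

Total weld length L_w = 495 mm. Treat welds as unit-width lines.
Centroid: x̄ = 2×90×45 / 495 = 16.36 mm from the vertical weld.
Polar moment about centroid: J = I_x + I_y = [315³/12 + 2×90×157.5²] + [315×16.36² + 2(90³/12 + 90×28.64²)] = 7423000 mm³.
Direct shear f_v = P/L_w = 312×10³ / 495 = 630.3 N/mm (vertical).
Torsion M = P·e = 312×10³ × 250 = 78000000 N·mm.
Critical point at (x, y) = (73.64, 157.5) from centroid. f_tx = M·y/J = 1655 N/mm; f_ty = M·x/J = 773.7 N/mm.
Resultant f_max = √[f_tx² + (f_v + f_ty)²] = √[1655² + (630.3 + 773.7)²] = 2170 N/mm.
Capacity per unit length: φr_n = 0.75 × 0.6 × 480 × (0.707 × 16) = 2443 N/mm.
2170 ≤ 2443 → adequate.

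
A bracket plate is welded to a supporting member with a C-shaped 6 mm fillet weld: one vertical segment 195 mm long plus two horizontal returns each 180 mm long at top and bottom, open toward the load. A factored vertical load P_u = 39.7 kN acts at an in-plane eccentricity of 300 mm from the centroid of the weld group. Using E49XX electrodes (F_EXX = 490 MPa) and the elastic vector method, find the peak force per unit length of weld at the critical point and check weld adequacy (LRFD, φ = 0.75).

f_max ≈ 366 N/mm; adequate

Total weld length L_w = 555 mm. Treat welds as unit-width lines.
Centroid: x̄ = 2×180×90 / 555 = 58.38 mm from the vertical weld.
Polar moment about centroid: J = I_x + I_y = [195³/12 + 2×180×97.5²] + [195×58.38² + 2(180³/12 + 180×31.62²)] = 6037000 mm³.
Direct shear f_v = P/L_w = 39.7×10³ / 555 = 71.53 N/mm (vertical).
Torsion M = P·e = 39.7×10³ × 300 = 11910000 N·mm.
Critical point at (x, y) = (121.6, 97.5) from centroid. f_tx = M·y/J = 192.4 N/mm; f_ty = M·x/J = 240 N/mm.
Resultant f_max = √[f_tx² + (f_v + f_ty)²] = √[192.4² + (71.53 + 240)²] = 366.1 N/mm.
Capacity per unit length: φr_n = 0.75 × 0.6 × 490 × (0.707 × 6) = 935.4 N/mm.
366.1 ≤ 935.4 → adequate.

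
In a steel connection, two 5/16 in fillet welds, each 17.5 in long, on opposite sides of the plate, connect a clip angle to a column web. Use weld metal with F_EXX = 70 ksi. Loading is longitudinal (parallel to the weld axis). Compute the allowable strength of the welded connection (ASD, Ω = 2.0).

Effective throat t_e = 0.707 × 0.3125 = 0.2209 in.
Total length L = 35 in; A_we = 0.2209 × 35 = 7.733 in².
F_nw = 0.6 F_EXX = 0.6 × 70 = 42 ksi.
R_n = 42 × 7.733 = 324.8 kips; R_n/Ω = 324.8/2.0 = 162.4 kips.

R_n/Ω ≈ 162 kips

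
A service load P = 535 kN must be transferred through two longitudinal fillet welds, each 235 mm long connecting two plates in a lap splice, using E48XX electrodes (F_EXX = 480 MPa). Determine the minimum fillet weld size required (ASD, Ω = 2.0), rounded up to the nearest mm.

Total weld length L = 470 mm.
Required throat t_e = P × Ω / (0.6 F_EXX × L) = 535 × 2.0 / (0.6 × 480 × 470 × 10⁻³) = 7.905 mm.
Required leg w = t_e / 0.707 = 11.18 mm → use 12 mm.

w = 12 mm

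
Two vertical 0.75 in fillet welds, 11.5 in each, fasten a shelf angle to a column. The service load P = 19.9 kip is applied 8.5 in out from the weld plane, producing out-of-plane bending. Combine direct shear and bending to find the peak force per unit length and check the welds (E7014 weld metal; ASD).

E70XX → F_EXX = 70 ksi.
L_w = 2 × 11.5 = 23 in; section modulus (unit throat) S = 2 × L²/6 = 44.08 in².
Direct shear f_v = P/L_w = 19.9/23 = 0.8652 kip/in.
Moment M = P × e = 19.9 × 8.5 = 169.15 kip·in; bending f_b = M/S = 3.837 kip/in.
f_max = √(f_v² + f_b²) = √(0.8652² + 3.837²) = 3.933 kip/in.
r_n/Ω = (1/2.0) × 0.6 × 70 × (0.707 × 0.75) = 11.14 kip/in → adequate.

f_max ≈ 3.93 kip/in; adequate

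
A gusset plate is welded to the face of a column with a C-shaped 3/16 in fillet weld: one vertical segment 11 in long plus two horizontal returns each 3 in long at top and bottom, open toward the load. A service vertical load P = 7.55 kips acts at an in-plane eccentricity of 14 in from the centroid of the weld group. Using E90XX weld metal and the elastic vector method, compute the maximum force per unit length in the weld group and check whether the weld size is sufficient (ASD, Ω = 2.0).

E90XX → F_EXX = 90 ksi.
Total weld length L_w = 17 in. Treat welds as unit-width lines.
Centroid: x̄ = 2×3×1.5 / 17 = 0.5294 in from the vertical weld.
Polar moment about centroid: J = I_x + I_y = [11³/12 + 2×3×5.5²] + [11×0.5294² + 2(3³/12 + 3×0.9706²)] = 305.7 in³.
Direct shear f_v = P/L_w = 7.55 / 17 = 0.4441 kip/in (vertical).
Torsion M = P·e = 7.55 × 14 = 105.7 kip·in.
Critical point at (x, y) = (2.471, 5.5) from centroid. f_tx = M·y/J = 1.902 kip/in; f_ty = M·x/J = 0.8544 kip/in.
Resultant f_max = √[f_tx² + (f_v + f_ty)²] = √[1.902² + (0.4441 + 0.8544)²] = 2.303 kip/in.
Capacity per unit length: r_n/Ω = (1/2.0) × 0.6 × 90 × (0.707 × 0.1875) = 3.579 kip/in.
2.303 ≤ 3.579 → adequate.

f_max ≈ 2.3 kip/in; adequate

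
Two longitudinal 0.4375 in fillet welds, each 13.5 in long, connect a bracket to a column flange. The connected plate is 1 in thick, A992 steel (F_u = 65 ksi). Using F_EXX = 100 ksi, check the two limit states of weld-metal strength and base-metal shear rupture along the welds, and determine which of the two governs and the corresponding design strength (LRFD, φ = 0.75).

t_e = 0.707 × 0.4375 = 0.3093 in; L = 27 in.
Weld metal: φR_n = 0.75 × 0.6 × 100 × 0.3093 × 27 = 375.8 kips.
Base metal (shear rupture): φR_n = 0.75 × 0.6 × 65 × 1 × 27 = 789.8 kips.
Governing: weld metal.

φR_n ≈ 376 kips (weld metal governs)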